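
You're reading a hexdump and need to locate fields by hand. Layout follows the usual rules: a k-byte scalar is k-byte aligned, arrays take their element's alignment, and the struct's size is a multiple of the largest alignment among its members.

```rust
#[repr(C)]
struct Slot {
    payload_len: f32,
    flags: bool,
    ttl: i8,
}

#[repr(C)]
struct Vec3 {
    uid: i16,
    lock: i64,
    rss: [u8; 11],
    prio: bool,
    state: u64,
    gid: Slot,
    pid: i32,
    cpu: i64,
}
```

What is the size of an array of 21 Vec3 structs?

Slot: payload_len at 0 (size 4, align 4) → ends 4; flags at 4 (size 1, align 1) → ends 5; ttl at 5 (size 1, align 1) → ends 6; tail pad 2 to reach multiple of 4; total 8 bytes, alignment 4
uid at 0 (size 2, align 2) → ends 2
pad 6 to align 8 for lock
lock at 8 (size 8, align 8) → ends 16
rss at 16 (size 11, align 1) → ends 27
prio at 27 (size 1, align 1) → ends 28
pad 4 to align 8 for state
state at 32 (size 8, align 8) → ends 40
gid at 40 (size 8, align 4) → ends 48
pid at 48 (size 4, align 4) → ends 52
pad 4 to align 8 for cpu
cpu at 56 (size 8, align 8) → ends 64
total 64 bytes, alignment 8
array of 21: 21 × 64 = 1344

1344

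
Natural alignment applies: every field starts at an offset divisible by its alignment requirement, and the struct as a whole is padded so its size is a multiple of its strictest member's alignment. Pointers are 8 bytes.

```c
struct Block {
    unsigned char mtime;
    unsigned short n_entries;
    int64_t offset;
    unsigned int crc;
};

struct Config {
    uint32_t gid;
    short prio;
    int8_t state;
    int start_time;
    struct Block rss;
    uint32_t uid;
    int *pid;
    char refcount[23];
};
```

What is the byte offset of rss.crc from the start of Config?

Block: mtime at 0 (size 1, align 1) → ends 1; pad 1 to align 2 for n_entries; n_entries at 2 (size 2, align 2) → ends 4; pad 4 to align 8 for offset; offset at 8 (size 8, align 8) → ends 16; crc at 16 (size 4, align 4) → ends 20; tail pad 4 to reach multiple of 8; total 24 bytes, alignment 8
gid at 0 (size 4, align 4) → ends 4
prio at 4 (size 2, align 2) → ends 6
state at 6 (size 1, align 1) → ends 7
pad 1 to align 4 for start_time
start_time at 8 (size 4, align 4) → ends 12
pad 4 to align 8 for rss
rss at 16 (size 24, align 8) → ends 40
within Block: crc at 16
16 + 16 = 32

32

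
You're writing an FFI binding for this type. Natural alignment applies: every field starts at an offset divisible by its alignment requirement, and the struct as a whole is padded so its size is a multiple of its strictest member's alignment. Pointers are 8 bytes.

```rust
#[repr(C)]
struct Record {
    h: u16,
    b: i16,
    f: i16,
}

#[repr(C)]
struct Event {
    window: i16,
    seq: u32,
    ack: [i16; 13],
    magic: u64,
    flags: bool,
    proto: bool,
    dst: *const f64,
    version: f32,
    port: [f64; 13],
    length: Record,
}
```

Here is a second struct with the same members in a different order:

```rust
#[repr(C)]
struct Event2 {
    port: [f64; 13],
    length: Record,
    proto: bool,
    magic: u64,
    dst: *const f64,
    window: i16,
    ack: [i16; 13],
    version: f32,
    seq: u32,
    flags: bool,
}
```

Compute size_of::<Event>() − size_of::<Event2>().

Record: @0: h [2B, align 2] → 2; @2: b [2B, align 2] → 4; @4: f [2B, align 2] → 6; size 6, align 2
@0: window [2B, align 2] → 2
+2 pad (align 4)
@4: seq [4B, align 4] → 8
@8: ack [26B, align 2] → 34
+6 pad (align 8)
@40: magic [8B, align 8] → 48
@48: flags [1B, align 1] → 49
@49: proto [1B, align 1] → 50
+6 pad (align 8)
@56: dst [8B, align 8] → 64
@64: version [4B, align 4] → 68
+4 pad (align 8)
@72: port [104B, align 8] → 176
@176: length [6B, align 2] → 182
+2 tail pad (align 8)
size 184, align 8
— Event2 —
@0: port [104B, align 8] → 104
@104: length [6B, align 2] → 110
@110: proto [1B, align 1] → 111
+1 pad (align 8)
@112: magic [8B, align 8] → 120
@120: dst [8B, align 8] → 128
@128: window [2B, align 2] → 130
@130: ack [26B, align 2] → 156
@156: version [4B, align 4] → 160
@160: seq [4B, align 4] → 164
@164: flags [1B, align 1] → 165
+3 tail pad (align 8)
size 168, align 8
184 − 168 = 16

16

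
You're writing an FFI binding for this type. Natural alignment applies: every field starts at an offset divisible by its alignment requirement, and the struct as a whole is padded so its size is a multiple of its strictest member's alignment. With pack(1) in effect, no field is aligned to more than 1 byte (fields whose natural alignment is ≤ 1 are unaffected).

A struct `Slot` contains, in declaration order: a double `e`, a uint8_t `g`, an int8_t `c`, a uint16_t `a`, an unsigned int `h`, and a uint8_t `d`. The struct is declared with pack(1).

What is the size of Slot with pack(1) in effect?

17

0..8  e  (8B, 1-aligned)
8..9  g  (1B, 1-aligned)
9..10  c  (1B, 1-aligned)
10..12  a  (2B, 1-aligned)
12..16  h  (4B, 1-aligned)
16..17  d  (1B, 1-aligned)
sizeof = 17, alignof = 1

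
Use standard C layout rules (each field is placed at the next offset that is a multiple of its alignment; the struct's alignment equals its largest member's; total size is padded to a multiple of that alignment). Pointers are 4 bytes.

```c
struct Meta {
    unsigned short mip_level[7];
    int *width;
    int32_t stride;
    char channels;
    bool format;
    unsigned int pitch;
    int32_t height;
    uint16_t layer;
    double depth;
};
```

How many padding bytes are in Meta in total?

6

0..14  mip_level  (14B, 2-aligned)
14..16  -- padding (2B)
16..20  width  (4B, 4-aligned)
20..24  stride  (4B, 4-aligned)
24..25  channels  (1B, 1-aligned)
25..26  format  (1B, 1-aligned)
26..28  -- padding (2B)
28..32  pitch  (4B, 4-aligned)
32..36  height  (4B, 4-aligned)
36..38  layer  (2B, 2-aligned)
38..40  -- padding (2B)
40..48  depth  (8B, 8-aligned)
sizeof = 48, alignof = 8
data bytes 42, size 48 → padding 6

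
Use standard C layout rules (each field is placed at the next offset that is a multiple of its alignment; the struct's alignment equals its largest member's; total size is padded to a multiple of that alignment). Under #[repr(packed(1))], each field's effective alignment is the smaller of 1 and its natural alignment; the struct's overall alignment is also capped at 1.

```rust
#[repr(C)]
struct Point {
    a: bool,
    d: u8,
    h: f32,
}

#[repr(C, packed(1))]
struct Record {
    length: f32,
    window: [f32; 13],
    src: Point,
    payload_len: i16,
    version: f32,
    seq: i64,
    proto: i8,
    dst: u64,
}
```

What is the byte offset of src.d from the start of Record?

57

Point: 0..1  a  (1B, 1-aligned); 1..2  d  (1B, 1-aligned); 2..4  -- padding (2B); 4..8  h  (4B, 4-aligned); sizeof = 8, alignof = 4
0..4  length  (4B, 1-aligned)
4..56  window  (52B, 1-aligned)
56..64  src  (8B, 1-aligned)
within Point: d at 1
56 + 1 = 57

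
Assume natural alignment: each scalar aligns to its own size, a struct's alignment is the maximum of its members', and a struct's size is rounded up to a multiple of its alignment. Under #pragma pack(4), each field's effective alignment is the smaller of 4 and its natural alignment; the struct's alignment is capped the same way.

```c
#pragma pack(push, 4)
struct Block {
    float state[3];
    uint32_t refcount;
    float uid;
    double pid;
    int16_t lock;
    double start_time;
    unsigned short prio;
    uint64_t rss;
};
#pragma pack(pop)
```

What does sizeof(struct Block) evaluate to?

52

@0: state [12B, align 4] → 12
@12: refcount [4B, align 4] → 16
@16: uid [4B, align 4] → 20
@20: pid [8B, align 4] → 28
@28: lock [2B, align 2] → 30
+2 pad (align 4)
@32: start_time [8B, align 4] → 40
@40: prio [2B, align 2] → 42
+2 pad (align 4)
@44: rss [8B, align 4] → 52
size 52, align 4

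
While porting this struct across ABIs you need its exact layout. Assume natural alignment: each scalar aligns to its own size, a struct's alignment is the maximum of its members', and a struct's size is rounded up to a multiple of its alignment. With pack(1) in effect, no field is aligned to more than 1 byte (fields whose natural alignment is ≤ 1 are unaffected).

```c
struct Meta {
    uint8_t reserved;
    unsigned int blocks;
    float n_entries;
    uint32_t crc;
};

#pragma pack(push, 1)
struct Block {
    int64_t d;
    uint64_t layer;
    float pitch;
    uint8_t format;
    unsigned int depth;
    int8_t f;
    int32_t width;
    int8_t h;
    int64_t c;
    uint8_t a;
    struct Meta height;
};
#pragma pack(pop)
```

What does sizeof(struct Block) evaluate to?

56 bytes

Meta: 0..1  reserved  (1B, 1-aligned); 1..4  -- padding (3B); 4..8  blocks  (4B, 4-aligned); 8..12  n_entries  (4B, 4-aligned); 12..16  crc  (4B, 4-aligned); sizeof = 16, alignof = 4
0..8  d  (8B, 1-aligned)
8..16  layer  (8B, 1-aligned)
16..20  pitch  (4B, 1-aligned)
20..21  format  (1B, 1-aligned)
21..25  depth  (4B, 1-aligned)
25..26  f  (1B, 1-aligned)
26..30  width  (4B, 1-aligned)
30..31  h  (1B, 1-aligned)
31..39  c  (8B, 1-aligned)
39..40  a  (1B, 1-aligned)
40..56  height  (16B, 1-aligned)
sizeof = 56, alignof = 1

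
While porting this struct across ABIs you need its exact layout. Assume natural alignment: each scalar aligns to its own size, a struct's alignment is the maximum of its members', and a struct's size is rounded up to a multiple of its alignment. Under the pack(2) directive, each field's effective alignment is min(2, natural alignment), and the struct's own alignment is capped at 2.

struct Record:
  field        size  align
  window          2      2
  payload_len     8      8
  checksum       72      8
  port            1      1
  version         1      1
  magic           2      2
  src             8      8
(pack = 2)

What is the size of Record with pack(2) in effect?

@0: window [2B, align 2] → 2
@2: payload_len [8B, align 2] → 10
@10: checksum [72B, align 2] → 82
@82: port [1B, align 1] → 83
@83: version [1B, align 1] → 84
@84: magic [2B, align 2] → 86
@86: src [8B, align 2] → 94
size 94, align 2

94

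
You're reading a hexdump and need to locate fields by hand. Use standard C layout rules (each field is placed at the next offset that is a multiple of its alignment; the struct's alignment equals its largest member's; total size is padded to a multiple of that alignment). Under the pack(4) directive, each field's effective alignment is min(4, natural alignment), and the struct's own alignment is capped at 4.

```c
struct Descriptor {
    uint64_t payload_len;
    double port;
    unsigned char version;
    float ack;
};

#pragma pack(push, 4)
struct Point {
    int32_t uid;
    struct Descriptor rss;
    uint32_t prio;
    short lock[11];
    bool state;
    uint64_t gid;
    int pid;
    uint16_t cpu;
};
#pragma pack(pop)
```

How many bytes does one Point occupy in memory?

72

Descriptor: @0: payload_len [8B, align 8] → 8; @8: port [8B, align 8] → 16; @16: version [1B, align 1] → 17; +3 pad (align 4); @20: ack [4B, align 4] → 24; size 24, align 8
@0: uid [4B, align 4] → 4
@4: rss [24B, align 4] → 28
@28: prio [4B, align 4] → 32
@32: lock [22B, align 2] → 54
@54: state [1B, align 1] → 55
+1 pad (align 4)
@56: gid [8B, align 4] → 64
@64: pid [4B, align 4] → 68
@68: cpu [2B, align 2] → 70
+2 tail pad (align 4)
size 72, align 4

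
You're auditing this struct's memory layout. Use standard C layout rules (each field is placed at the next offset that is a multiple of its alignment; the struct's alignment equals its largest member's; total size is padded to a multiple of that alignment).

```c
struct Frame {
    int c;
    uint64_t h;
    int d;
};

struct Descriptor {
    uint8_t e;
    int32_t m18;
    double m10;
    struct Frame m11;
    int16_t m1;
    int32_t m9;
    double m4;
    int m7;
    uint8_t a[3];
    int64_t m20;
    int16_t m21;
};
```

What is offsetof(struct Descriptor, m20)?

Frame: c at 0 (size 4, align 4) → ends 4; pad 4 to align 8 for h; h at 8 (size 8, align 8) → ends 16; d at 16 (size 4, align 4) → ends 20; tail pad 4 to reach multiple of 8; total 24 bytes, alignment 8
e at 0 (size 1, align 1) → ends 1
pad 3 to align 4 for m18
m18 at 4 (size 4, align 4) → ends 8
m10 at 8 (size 8, align 8) → ends 16
m11 at 16 (size 24, align 8) → ends 40
m1 at 40 (size 2, align 2) → ends 42
pad 2 to align 4 for m9
m9 at 44 (size 4, align 4) → ends 48
m4 at 48 (size 8, align 8) → ends 56
m7 at 56 (size 4, align 4) → ends 60
a at 60 (size 3, align 1) → ends 63
pad 1 to align 8 for m20
m20 at 64 (size 8, align 8) → ends 72

64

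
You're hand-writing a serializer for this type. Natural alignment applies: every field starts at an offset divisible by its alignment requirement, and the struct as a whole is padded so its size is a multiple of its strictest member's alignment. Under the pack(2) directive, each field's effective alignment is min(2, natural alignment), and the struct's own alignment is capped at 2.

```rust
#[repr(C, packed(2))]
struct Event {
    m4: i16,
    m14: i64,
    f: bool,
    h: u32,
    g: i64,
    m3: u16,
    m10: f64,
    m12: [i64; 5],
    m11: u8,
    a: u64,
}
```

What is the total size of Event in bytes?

84

m4 at 0 (size 2, align 2) → ends 2
m14 at 2 (size 8, align 2) → ends 10
f at 10 (size 1, align 1) → ends 11
pad 1 to align 2 for h
h at 12 (size 4, align 2) → ends 16
g at 16 (size 8, align 2) → ends 24
m3 at 24 (size 2, align 2) → ends 26
m10 at 26 (size 8, align 2) → ends 34
m12 at 34 (size 40, align 2) → ends 74
m11 at 74 (size 1, align 1) → ends 75
pad 1 to align 2 for a
a at 76 (size 8, align 2) → ends 84
total 84 bytes, alignment 2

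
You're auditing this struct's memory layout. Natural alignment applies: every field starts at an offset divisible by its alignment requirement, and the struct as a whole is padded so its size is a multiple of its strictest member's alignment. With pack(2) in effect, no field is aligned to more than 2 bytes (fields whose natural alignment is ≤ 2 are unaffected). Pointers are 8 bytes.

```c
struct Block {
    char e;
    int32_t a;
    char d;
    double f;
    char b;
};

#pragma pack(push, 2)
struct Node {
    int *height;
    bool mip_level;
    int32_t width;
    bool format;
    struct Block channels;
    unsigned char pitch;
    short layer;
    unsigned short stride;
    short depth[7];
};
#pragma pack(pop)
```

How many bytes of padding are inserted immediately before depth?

0

Block: 0..1  e  (1B, 1-aligned); 1..4  -- padding (3B); 4..8  a  (4B, 4-aligned); 8..9  d  (1B, 1-aligned); 9..16  -- padding (7B); 16..24  f  (8B, 8-aligned); 24..25  b  (1B, 1-aligned); 25..32  -- tail padding (7B); sizeof = 32, alignof = 8
0..8  height  (8B, 2-aligned)
8..9  mip_level  (1B, 1-aligned)
9..10  -- padding (1B)
10..14  width  (4B, 2-aligned)
14..15  format  (1B, 1-aligned)
15..16  -- padding (1B)
16..48  channels  (32B, 2-aligned)
48..49  pitch  (1B, 1-aligned)
49..50  -- padding (1B)
50..52  layer  (2B, 2-aligned)
52..54  stride  (2B, 2-aligned)
54..68  depth  (14B, 2-aligned)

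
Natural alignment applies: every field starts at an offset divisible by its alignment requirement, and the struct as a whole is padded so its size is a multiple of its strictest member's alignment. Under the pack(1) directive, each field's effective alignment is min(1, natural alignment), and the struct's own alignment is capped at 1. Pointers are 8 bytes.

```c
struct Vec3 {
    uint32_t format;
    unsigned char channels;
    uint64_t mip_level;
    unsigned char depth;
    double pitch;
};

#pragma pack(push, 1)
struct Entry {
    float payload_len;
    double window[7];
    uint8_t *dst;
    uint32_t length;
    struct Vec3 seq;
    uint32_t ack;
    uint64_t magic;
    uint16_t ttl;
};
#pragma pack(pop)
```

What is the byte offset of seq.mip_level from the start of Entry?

Vec3: format at 0 (size 4, align 4) → ends 4; channels at 4 (size 1, align 1) → ends 5; pad 3 to align 8 for mip_level; mip_level at 8 (size 8, align 8) → ends 16; depth at 16 (size 1, align 1) → ends 17; pad 7 to align 8 for pitch; pitch at 24 (size 8, align 8) → ends 32; total 32 bytes, alignment 8
payload_len at 0 (size 4, align 1) → ends 4
window at 4 (size 56, align 1) → ends 60
dst at 60 (size 8, align 1) → ends 68
length at 68 (size 4, align 1) → ends 72
seq at 72 (size 32, align 1) → ends 104
within Vec3: mip_level at 8
72 + 8 = 80

80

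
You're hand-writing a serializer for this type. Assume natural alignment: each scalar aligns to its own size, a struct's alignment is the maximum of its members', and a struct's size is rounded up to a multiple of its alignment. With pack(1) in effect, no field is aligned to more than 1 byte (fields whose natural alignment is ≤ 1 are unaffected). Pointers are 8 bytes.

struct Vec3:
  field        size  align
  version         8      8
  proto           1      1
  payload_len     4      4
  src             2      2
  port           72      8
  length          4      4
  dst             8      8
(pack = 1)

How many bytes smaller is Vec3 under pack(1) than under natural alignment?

natural layout:
  0..8  version  (8B, 8-aligned)
  8..9  proto  (1B, 1-aligned)
  9..12  -- padding (3B)
  12..16  payload_len  (4B, 4-aligned)
  16..18  src  (2B, 2-aligned)
  18..24  -- padding (6B)
  24..96  port  (72B, 8-aligned)
  96..100  length  (4B, 4-aligned)
  100..104  -- padding (4B)
  104..112  dst  (8B, 8-aligned)
  sizeof = 112, alignof = 8
packed(1) layout:
  0..8  version  (8B, 1-aligned)
  8..9  proto  (1B, 1-aligned)
  9..13  payload_len  (4B, 1-aligned)
  13..15  src  (2B, 1-aligned)
  15..87  port  (72B, 1-aligned)
  87..91  length  (4B, 1-aligned)
  91..99  dst  (8B, 1-aligned)
  sizeof = 99, alignof = 1
112 − 99 = 13

13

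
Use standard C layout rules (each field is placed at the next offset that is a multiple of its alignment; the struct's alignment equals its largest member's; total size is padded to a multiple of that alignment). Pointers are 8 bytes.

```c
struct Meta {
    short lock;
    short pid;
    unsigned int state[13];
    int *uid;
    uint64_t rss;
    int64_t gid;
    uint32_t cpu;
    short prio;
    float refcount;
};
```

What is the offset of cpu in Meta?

80

0..2  lock  (2B, 2-aligned)
2..4  pid  (2B, 2-aligned)
4..56  state  (52B, 4-aligned)
56..64  uid  (8B, 8-aligned)
64..72  rss  (8B, 8-aligned)
72..80  gid  (8B, 8-aligned)
80..84  cpu  (4B, 4-aligned)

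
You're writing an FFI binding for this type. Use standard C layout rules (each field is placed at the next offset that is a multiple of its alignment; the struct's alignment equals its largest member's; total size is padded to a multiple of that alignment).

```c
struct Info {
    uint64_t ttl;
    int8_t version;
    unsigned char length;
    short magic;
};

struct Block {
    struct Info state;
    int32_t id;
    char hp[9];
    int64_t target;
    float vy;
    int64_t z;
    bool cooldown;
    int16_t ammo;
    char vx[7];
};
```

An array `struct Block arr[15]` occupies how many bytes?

1080

Info: ttl at 0 (size 8, align 8) → ends 8; version at 8 (size 1, align 1) → ends 9; length at 9 (size 1, align 1) → ends 10; magic at 10 (size 2, align 2) → ends 12; tail pad 4 to reach multiple of 8; total 16 bytes, alignment 8
state at 0 (size 16, align 8) → ends 16
id at 16 (size 4, align 4) → ends 20
hp at 20 (size 9, align 1) → ends 29
pad 3 to align 8 for target
target at 32 (size 8, align 8) → ends 40
vy at 40 (size 4, align 4) → ends 44
pad 4 to align 8 for z
z at 48 (size 8, align 8) → ends 56
cooldown at 56 (size 1, align 1) → ends 57
pad 1 to align 2 for ammo
ammo at 58 (size 2, align 2) → ends 60
vx at 60 (size 7, align 1) → ends 67
tail pad 5 to reach multiple of 8
total 72 bytes, alignment 8
array of 15: 15 × 72 = 1080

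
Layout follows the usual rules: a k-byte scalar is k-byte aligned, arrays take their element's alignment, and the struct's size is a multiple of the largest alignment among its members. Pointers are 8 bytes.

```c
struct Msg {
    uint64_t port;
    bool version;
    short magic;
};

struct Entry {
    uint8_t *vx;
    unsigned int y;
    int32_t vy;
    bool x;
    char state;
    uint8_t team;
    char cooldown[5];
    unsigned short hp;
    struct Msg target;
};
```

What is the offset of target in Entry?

Msg: port at 0 (size 8, align 8) → ends 8; version at 8 (size 1, align 1) → ends 9; pad 1 to align 2 for magic; magic at 10 (size 2, align 2) → ends 12; tail pad 4 to reach multiple of 8; total 16 bytes, alignment 8
vx at 0 (size 8, align 8) → ends 8
y at 8 (size 4, align 4) → ends 12
vy at 12 (size 4, align 4) → ends 16
x at 16 (size 1, align 1) → ends 17
state at 17 (size 1, align 1) → ends 18
team at 18 (size 1, align 1) → ends 19
cooldown at 19 (size 5, align 1) → ends 24
hp at 24 (size 2, align 2) → ends 26
pad 6 to align 8 for target
target at 32 (size 16, align 8) → ends 48

32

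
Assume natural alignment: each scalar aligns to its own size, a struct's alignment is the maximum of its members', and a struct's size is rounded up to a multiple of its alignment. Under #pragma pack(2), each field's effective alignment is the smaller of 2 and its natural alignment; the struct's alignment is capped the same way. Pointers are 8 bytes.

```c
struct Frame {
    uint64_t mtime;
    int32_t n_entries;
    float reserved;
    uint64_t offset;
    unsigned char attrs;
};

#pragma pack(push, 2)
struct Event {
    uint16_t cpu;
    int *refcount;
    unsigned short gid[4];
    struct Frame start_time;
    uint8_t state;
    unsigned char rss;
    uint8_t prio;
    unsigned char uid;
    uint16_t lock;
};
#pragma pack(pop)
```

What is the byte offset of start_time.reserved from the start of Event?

Frame: 0..8  mtime  (8B, 8-aligned); 8..12  n_entries  (4B, 4-aligned); 12..16  reserved  (4B, 4-aligned); 16..24  offset  (8B, 8-aligned); 24..25  attrs  (1B, 1-aligned); 25..32  -- tail padding (7B); sizeof = 32, alignof = 8
0..2  cpu  (2B, 2-aligned)
2..10  refcount  (8B, 2-aligned)
10..18  gid  (8B, 2-aligned)
18..50  start_time  (32B, 2-aligned)
within Frame: reserved at 12
18 + 12 = 30

30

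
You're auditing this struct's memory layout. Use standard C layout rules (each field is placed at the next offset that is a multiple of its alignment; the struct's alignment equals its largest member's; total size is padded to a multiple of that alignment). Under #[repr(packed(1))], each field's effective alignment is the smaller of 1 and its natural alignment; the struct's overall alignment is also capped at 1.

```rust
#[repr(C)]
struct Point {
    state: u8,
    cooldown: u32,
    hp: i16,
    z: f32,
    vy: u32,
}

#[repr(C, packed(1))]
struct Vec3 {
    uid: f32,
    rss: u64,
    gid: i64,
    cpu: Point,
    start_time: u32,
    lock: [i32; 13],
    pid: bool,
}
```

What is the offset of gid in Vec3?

12

Point: state at 0 (size 1, align 1) → ends 1; pad 3 to align 4 for cooldown; cooldown at 4 (size 4, align 4) → ends 8; hp at 8 (size 2, align 2) → ends 10; pad 2 to align 4 for z; z at 12 (size 4, align 4) → ends 16; vy at 16 (size 4, align 4) → ends 20; total 20 bytes, alignment 4
uid at 0 (size 4, align 1) → ends 4
rss at 4 (size 8, align 1) → ends 12
gid at 12 (size 8, align 1) → ends 20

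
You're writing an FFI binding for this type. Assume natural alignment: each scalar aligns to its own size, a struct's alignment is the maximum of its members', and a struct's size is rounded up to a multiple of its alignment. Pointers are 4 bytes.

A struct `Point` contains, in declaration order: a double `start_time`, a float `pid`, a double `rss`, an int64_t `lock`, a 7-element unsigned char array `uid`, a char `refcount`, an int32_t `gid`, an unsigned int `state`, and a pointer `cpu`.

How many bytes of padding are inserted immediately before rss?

4

0..8  start_time  (8B, 8-aligned)
8..12  pid  (4B, 4-aligned)
12..16  -- padding (4B)
16..24  rss  (8B, 8-aligned)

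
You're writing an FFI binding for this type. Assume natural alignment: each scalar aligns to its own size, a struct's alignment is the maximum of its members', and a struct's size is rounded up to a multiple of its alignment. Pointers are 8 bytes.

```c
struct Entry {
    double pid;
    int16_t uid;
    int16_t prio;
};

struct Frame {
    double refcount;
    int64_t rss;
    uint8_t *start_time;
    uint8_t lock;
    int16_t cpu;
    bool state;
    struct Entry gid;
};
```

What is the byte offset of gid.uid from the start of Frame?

40

Entry: 0..8  pid  (8B, 8-aligned); 8..10  uid  (2B, 2-aligned); 10..12  prio  (2B, 2-aligned); 12..16  -- tail padding (4B); sizeof = 16, alignof = 8
0..8  refcount  (8B, 8-aligned)
8..16  rss  (8B, 8-aligned)
16..24  start_time  (8B, 8-aligned)
24..25  lock  (1B, 1-aligned)
25..26  -- padding (1B)
26..28  cpu  (2B, 2-aligned)
28..29  state  (1B, 1-aligned)
29..32  -- padding (3B)
32..48  gid  (16B, 8-aligned)
within Entry: uid at 8
32 + 8 = 40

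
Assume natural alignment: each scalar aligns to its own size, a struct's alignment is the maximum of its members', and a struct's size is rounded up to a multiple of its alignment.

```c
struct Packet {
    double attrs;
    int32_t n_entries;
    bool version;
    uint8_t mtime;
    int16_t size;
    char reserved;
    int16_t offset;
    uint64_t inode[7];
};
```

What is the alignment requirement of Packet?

8

member alignments: attrs=8, n_entries=4, version=1, mtime=1, size=2, reserved=1, offset=2, inode=8
max = 8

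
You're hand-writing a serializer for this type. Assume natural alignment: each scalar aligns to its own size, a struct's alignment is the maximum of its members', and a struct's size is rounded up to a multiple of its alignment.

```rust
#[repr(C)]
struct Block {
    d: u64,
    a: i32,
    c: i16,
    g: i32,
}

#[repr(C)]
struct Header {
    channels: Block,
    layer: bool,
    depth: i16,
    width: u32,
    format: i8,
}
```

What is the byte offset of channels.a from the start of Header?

8

Block: 0..8  d  (8B, 8-aligned); 8..12  a  (4B, 4-aligned); 12..14  c  (2B, 2-aligned); 14..16  -- padding (2B); 16..20  g  (4B, 4-aligned); 20..24  -- tail padding (4B); sizeof = 24, alignof = 8
0..24  channels  (24B, 8-aligned)
within Block: a at 8
0 + 8 = 8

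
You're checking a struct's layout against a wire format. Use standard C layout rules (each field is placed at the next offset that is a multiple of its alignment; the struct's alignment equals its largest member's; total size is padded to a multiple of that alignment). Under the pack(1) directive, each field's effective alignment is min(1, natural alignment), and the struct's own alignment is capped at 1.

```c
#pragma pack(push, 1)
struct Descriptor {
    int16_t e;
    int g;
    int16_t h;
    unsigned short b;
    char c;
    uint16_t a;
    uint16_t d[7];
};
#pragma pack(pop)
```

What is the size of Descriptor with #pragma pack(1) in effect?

@0: e [2B, align 1] → 2
@2: g [4B, align 1] → 6
@6: h [2B, align 1] → 8
@8: b [2B, align 1] → 10
@10: c [1B, align 1] → 11
@11: a [2B, align 1] → 13
@13: d [14B, align 1] → 27
size 27, align 1

27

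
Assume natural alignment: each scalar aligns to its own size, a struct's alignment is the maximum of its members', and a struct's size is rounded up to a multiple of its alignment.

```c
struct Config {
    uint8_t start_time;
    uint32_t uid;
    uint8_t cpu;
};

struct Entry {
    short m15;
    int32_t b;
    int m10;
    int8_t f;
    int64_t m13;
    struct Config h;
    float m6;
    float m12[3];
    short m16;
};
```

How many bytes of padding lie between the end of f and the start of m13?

Config: 0..1  start_time  (1B, 1-aligned); 1..4  -- padding (3B); 4..8  uid  (4B, 4-aligned); 8..9  cpu  (1B, 1-aligned); 9..12  -- tail padding (3B); sizeof = 12, alignof = 4
0..2  m15  (2B, 2-aligned)
2..4  -- padding (2B)
4..8  b  (4B, 4-aligned)
8..12  m10  (4B, 4-aligned)
12..13  f  (1B, 1-aligned)
13..16  -- padding (3B)
16..24  m13  (8B, 8-aligned)

3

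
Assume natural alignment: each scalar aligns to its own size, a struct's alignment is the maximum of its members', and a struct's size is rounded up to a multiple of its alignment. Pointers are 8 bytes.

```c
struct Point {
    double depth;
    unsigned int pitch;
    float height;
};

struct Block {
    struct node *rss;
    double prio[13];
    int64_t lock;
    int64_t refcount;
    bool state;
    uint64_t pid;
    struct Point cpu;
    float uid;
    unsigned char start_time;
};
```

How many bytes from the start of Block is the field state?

128

Point: 0..8  depth  (8B, 8-aligned); 8..12  pitch  (4B, 4-aligned); 12..16  height  (4B, 4-aligned); sizeof = 16, alignof = 8
0..8  rss  (8B, 8-aligned)
8..112  prio  (104B, 8-aligned)
112..120  lock  (8B, 8-aligned)
120..128  refcount  (8B, 8-aligned)
128..129  state  (1B, 1-aligned)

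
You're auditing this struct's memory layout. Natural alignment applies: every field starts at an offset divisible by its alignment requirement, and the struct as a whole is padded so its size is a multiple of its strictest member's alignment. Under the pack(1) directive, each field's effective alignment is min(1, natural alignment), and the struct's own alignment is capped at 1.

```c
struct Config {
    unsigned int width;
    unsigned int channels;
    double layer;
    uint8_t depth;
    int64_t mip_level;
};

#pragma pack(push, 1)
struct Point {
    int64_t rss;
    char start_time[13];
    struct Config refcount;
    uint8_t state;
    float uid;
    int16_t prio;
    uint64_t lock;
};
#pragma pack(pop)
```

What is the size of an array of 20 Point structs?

Config: width at 0 (size 4, align 4) → ends 4; channels at 4 (size 4, align 4) → ends 8; layer at 8 (size 8, align 8) → ends 16; depth at 16 (size 1, align 1) → ends 17; pad 7 to align 8 for mip_level; mip_level at 24 (size 8, align 8) → ends 32; total 32 bytes, alignment 8
rss at 0 (size 8, align 1) → ends 8
start_time at 8 (size 13, align 1) → ends 21
refcount at 21 (size 32, align 1) → ends 53
state at 53 (size 1, align 1) → ends 54
uid at 54 (size 4, align 1) → ends 58
prio at 58 (size 2, align 1) → ends 60
lock at 60 (size 8, align 1) → ends 68
total 68 bytes, alignment 1
array of 20: 20 × 68 = 1360

1360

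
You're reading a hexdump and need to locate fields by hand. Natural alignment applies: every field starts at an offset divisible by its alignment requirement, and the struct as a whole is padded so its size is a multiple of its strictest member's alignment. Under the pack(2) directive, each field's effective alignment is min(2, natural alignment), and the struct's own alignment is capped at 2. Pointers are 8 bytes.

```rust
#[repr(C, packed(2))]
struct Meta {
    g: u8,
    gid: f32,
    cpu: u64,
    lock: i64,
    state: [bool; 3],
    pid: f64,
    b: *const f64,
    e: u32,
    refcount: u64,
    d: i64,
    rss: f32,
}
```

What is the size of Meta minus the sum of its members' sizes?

0..1  g  (1B, 1-aligned)
1..2  -- padding (1B)
2..6  gid  (4B, 2-aligned)
6..14  cpu  (8B, 2-aligned)
14..22  lock  (8B, 2-aligned)
22..25  state  (3B, 1-aligned)
25..26  -- padding (1B)
26..34  pid  (8B, 2-aligned)
34..42  b  (8B, 2-aligned)
42..46  e  (4B, 2-aligned)
46..54  refcount  (8B, 2-aligned)
54..62  d  (8B, 2-aligned)
62..66  rss  (4B, 2-aligned)
sizeof = 66, alignof = 2
data bytes 64, size 66 → padding 2

2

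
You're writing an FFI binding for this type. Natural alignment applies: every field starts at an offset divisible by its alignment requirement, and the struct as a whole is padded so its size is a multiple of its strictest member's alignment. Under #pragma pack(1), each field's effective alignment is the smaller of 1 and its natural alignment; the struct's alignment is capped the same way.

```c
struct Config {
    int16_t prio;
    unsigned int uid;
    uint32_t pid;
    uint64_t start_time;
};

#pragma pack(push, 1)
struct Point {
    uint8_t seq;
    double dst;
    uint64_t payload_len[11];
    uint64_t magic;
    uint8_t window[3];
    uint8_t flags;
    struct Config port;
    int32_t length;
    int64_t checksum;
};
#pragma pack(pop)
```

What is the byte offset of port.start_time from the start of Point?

Config: 0..2  prio  (2B, 2-aligned); 2..4  -- padding (2B); 4..8  uid  (4B, 4-aligned); 8..12  pid  (4B, 4-aligned); 12..16  -- padding (4B); 16..24  start_time  (8B, 8-aligned); sizeof = 24, alignof = 8
0..1  seq  (1B, 1-aligned)
1..9  dst  (8B, 1-aligned)
9..97  payload_len  (88B, 1-aligned)
97..105  magic  (8B, 1-aligned)
105..108  window  (3B, 1-aligned)
108..109  flags  (1B, 1-aligned)
109..133  port  (24B, 1-aligned)
within Config: start_time at 16
109 + 16 = 125

125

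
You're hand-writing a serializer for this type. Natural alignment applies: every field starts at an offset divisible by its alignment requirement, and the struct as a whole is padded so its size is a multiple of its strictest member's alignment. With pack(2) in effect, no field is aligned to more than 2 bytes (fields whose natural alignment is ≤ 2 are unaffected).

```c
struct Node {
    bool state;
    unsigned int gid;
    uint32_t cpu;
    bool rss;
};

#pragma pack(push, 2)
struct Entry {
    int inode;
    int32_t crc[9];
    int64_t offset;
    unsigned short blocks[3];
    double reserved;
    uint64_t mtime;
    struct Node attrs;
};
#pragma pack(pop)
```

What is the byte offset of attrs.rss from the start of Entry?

Node: 0..1  state  (1B, 1-aligned); 1..4  -- padding (3B); 4..8  gid  (4B, 4-aligned); 8..12  cpu  (4B, 4-aligned); 12..13  rss  (1B, 1-aligned); 13..16  -- tail padding (3B); sizeof = 16, alignof = 4
0..4  inode  (4B, 2-aligned)
4..40  crc  (36B, 2-aligned)
40..48  offset  (8B, 2-aligned)
48..54  blocks  (6B, 2-aligned)
54..62  reserved  (8B, 2-aligned)
62..70  mtime  (8B, 2-aligned)
70..86  attrs  (16B, 2-aligned)
within Node: rss at 12
70 + 12 = 82

82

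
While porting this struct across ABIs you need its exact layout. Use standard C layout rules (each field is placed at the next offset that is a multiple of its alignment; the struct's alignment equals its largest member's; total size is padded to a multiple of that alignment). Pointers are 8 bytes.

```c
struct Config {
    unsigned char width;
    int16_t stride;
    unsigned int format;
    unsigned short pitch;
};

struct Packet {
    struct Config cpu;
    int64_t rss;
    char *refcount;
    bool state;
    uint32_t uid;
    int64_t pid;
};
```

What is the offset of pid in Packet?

Config: 0..1  width  (1B, 1-aligned); 1..2  -- padding (1B); 2..4  stride  (2B, 2-aligned); 4..8  format  (4B, 4-aligned); 8..10  pitch  (2B, 2-aligned); 10..12  -- tail padding (2B); sizeof = 12, alignof = 4
0..12  cpu  (12B, 4-aligned)
12..16  -- padding (4B)
16..24  rss  (8B, 8-aligned)
24..32  refcount  (8B, 8-aligned)
32..33  state  (1B, 1-aligned)
33..36  -- padding (3B)
36..40  uid  (4B, 4-aligned)
40..48  pid  (8B, 8-aligned)

40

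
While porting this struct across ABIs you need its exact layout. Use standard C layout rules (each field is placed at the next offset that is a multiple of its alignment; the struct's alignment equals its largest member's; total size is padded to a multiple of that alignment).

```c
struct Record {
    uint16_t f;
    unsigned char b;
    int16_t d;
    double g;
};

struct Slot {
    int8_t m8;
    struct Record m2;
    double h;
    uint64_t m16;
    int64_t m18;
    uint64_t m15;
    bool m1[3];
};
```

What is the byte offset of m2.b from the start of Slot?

Record: f at 0 (size 2, align 2) → ends 2; b at 2 (size 1, align 1) → ends 3; pad 1 to align 2 for d; d at 4 (size 2, align 2) → ends 6; pad 2 to align 8 for g; g at 8 (size 8, align 8) → ends 16; total 16 bytes, alignment 8
m8 at 0 (size 1, align 1) → ends 1
pad 7 to align 8 for m2
m2 at 8 (size 16, align 8) → ends 24
within Record: b at 2
8 + 2 = 10

10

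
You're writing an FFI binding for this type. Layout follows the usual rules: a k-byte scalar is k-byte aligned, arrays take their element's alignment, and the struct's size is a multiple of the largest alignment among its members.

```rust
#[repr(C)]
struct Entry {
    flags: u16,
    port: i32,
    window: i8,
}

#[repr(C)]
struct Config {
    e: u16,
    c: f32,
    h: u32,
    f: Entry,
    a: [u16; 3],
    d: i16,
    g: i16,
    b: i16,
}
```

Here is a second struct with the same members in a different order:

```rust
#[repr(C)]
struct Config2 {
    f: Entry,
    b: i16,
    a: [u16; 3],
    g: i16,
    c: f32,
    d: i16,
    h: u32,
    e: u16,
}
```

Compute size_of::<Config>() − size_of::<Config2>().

Entry: @0: flags [2B, align 2] → 2; +2 pad (align 4); @4: port [4B, align 4] → 8; @8: window [1B, align 1] → 9; +3 tail pad (align 4); size 12, align 4
@0: e [2B, align 2] → 2
+2 pad (align 4)
@4: c [4B, align 4] → 8
@8: h [4B, align 4] → 12
@12: f [12B, align 4] → 24
@24: a [6B, align 2] → 30
@30: d [2B, align 2] → 32
@32: g [2B, align 2] → 34
@34: b [2B, align 2] → 36
size 36, align 4
— Config2 —
@0: f [12B, align 4] → 12
@12: b [2B, align 2] → 14
@14: a [6B, align 2] → 20
@20: g [2B, align 2] → 22
+2 pad (align 4)
@24: c [4B, align 4] → 28
@28: d [2B, align 2] → 30
+2 pad (align 4)
@32: h [4B, align 4] → 36
@36: e [2B, align 2] → 38
+2 tail pad (align 4)
size 40, align 4
36 − 40 = -4

-4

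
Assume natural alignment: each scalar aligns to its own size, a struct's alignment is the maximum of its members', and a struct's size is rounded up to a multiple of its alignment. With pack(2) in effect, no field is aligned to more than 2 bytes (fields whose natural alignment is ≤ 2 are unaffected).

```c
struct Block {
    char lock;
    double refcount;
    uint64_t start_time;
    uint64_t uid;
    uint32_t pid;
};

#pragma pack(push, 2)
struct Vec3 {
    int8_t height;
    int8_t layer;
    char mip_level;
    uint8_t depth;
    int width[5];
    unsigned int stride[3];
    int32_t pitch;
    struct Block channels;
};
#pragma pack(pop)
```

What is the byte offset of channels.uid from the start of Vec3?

64

Block: @0: lock [1B, align 1] → 1; +7 pad (align 8); @8: refcount [8B, align 8] → 16; @16: start_time [8B, align 8] → 24; @24: uid [8B, align 8] → 32; @32: pid [4B, align 4] → 36; +4 tail pad (align 8); size 40, align 8
@0: height [1B, align 1] → 1
@1: layer [1B, align 1] → 2
@2: mip_level [1B, align 1] → 3
@3: depth [1B, align 1] → 4
@4: width [20B, align 2] → 24
@24: stride [12B, align 2] → 36
@36: pitch [4B, align 2] → 40
@40: channels [40B, align 2] → 80
within Block: uid at 24
40 + 24 = 64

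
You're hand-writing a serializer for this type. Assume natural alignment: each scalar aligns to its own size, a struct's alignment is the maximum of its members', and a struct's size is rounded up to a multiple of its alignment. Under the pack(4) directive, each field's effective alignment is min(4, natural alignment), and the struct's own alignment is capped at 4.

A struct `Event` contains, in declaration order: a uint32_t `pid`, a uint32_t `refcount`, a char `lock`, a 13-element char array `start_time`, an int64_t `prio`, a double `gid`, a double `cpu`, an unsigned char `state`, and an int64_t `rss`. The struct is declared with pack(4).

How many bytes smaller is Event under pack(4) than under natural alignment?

natural layout:
  @0: pid [4B, align 4] → 4
  @4: refcount [4B, align 4] → 8
  @8: lock [1B, align 1] → 9
  @9: start_time [13B, align 1] → 22
  +2 pad (align 8)
  @24: prio [8B, align 8] → 32
  @32: gid [8B, align 8] → 40
  @40: cpu [8B, align 8] → 48
  @48: state [1B, align 1] → 49
  +7 pad (align 8)
  @56: rss [8B, align 8] → 64
  size 64, align 8
packed(4) layout:
  @0: pid [4B, align 4] → 4
  @4: refcount [4B, align 4] → 8
  @8: lock [1B, align 1] → 9
  @9: start_time [13B, align 1] → 22
  +2 pad (align 4)
  @24: prio [8B, align 4] → 32
  @32: gid [8B, align 4] → 40
  @40: cpu [8B, align 4] → 48
  @48: state [1B, align 1] → 49
  +3 pad (align 4)
  @52: rss [8B, align 4] → 60
  size 60, align 4
64 − 60 = 4

4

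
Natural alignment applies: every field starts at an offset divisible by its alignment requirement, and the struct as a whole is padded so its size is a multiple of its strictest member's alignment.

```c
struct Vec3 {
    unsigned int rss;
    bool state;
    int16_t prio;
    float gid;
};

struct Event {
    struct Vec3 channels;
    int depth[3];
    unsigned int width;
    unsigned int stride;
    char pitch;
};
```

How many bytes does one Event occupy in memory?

Vec3: 0..4  rss  (4B, 4-aligned); 4..5  state  (1B, 1-aligned); 5..6  -- padding (1B); 6..8  prio  (2B, 2-aligned); 8..12  gid  (4B, 4-aligned); sizeof = 12, alignof = 4
0..12  channels  (12B, 4-aligned)
12..24  depth  (12B, 4-aligned)
24..28  width  (4B, 4-aligned)
28..32  stride  (4B, 4-aligned)
32..33  pitch  (1B, 1-aligned)
33..36  -- tail padding (3B)
sizeof = 36, alignof = 4

36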